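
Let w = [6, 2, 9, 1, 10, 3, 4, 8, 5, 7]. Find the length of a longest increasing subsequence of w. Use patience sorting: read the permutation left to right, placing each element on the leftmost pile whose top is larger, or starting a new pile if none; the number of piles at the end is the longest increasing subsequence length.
6: new pile. tops = [6]
2: onto pile 1 (replacing 6). tops = [2]
9: new pile. tops = [2, 9]
1: onto pile 1 (replacing 2). tops = [1, 9]
10: new pile. tops = [1, 9, 10]
3: onto pile 2 (replacing 9). tops = [1, 3, 10]
4: onto pile 3 (replacing 10). tops = [1, 3, 4]
8: new pile. tops = [1, 3, 4, 8]
5: onto pile 4 (replacing 8). tops = [1, 3, 4, 5]
7: new pile. tops = [1, 3, 4, 5, 7]

5 piles, so the longest increasing subsequence has length 5.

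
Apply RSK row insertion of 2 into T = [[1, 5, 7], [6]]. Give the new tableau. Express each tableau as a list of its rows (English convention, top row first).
In row 1, 2 replaces 5 (the leftmost entry greater than 2); 5 is bumped to row 2. In row 2, 5 replaces 6 (the leftmost entry greater than 5); 6 is bumped to row 3. 6 starts a new row 3. The new tableau is [[1, 2, 7], [5], [6]].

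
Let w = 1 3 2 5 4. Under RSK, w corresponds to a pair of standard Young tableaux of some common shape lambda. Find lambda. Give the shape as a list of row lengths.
Row-insert each entry into an empty tableau.

After inserting 1: P = [[1]].
After inserting 3: P = [[1, 3]].
After inserting 2: P = [[1, 2], [3]].
After inserting 5: P = [[1, 2, 5], [3]].
After inserting 4: P = [[1, 2, 4], [3, 5]].

The final insertion tableau P = [[1, 2, 4], [3, 5]] has shape [3, 2].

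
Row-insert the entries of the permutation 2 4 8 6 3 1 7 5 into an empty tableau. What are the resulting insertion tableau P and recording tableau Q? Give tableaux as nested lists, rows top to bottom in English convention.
P = [[1, 3, 5, 7], [2, 6], [4], [8]], Q = [[1, 2, 3, 7], [4, 8], [5], [6]]

Insert each entry of the permutation into P by Schensted row insertion, recording in Q the position of each new cell.

Insert 2: appended to row 1. P = [[2]], Q = [[1]].
Insert 4: appended to row 1. P = [[2, 4]], Q = [[1, 2]].
Insert 8: appended to row 1. P = [[2, 4, 8]], Q = [[1, 2, 3]].
Insert 6: 6 bumps 8 from row 1; 8 starts row 2. P = [[2, 4, 6], [8]], Q = [[1, 2, 3], [4]].
Insert 3: 3 bumps 4 from row 1; 4 bumps 8 from row 2; 8 starts row 3. P = [[2, 3, 6], [4], [8]], Q = [[1, 2, 3], [4], [5]].
Insert 1: 1 bumps 2 from row 1; 2 bumps 4 from row 2; 4 bumps 8 from row 3; 8 starts row 4. P = [[1, 3, 6], [2], [4], [8]], Q = [[1, 2, 3], [4], [5], [6]].
Insert 7: appended to row 1. P = [[1, 3, 6, 7], [2], [4], [8]], Q = [[1, 2, 3, 7], [4], [5], [6]].
Insert 5: 5 bumps 6 from row 1; 6 appends to row 2. P = [[1, 3, 5, 7], [2, 6], [4], [8]], Q = [[1, 2, 3, 7], [4, 8], [5], [6]].

So P = [[1, 3, 5, 7], [2, 6], [4], [8]], Q = [[1, 2, 3, 7], [4, 8], [5], [6]].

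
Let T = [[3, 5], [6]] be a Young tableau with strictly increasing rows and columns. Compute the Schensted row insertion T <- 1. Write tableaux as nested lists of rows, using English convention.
In row 1, 1 replaces 3 (the leftmost entry greater than 1); 3 is bumped to row 2. In row 2, 3 replaces 6 (the leftmost entry greater than 3); 6 is bumped to row 3. 6 starts a new row 3. The new tableau is [[1, 5], [3], [6]].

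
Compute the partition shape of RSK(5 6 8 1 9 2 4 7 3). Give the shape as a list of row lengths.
Row-insert each entry into an empty tableau.

After inserting 5: P = [[5]].
After inserting 6: P = [[5, 6]].
After inserting 8: P = [[5, 6, 8]].
After inserting 1: P = [[1, 6, 8], [5]].
After inserting 9: P = [[1, 6, 8, 9], [5]].
After inserting 2: P = [[1, 2, 8, 9], [5, 6]].
After inserting 4: P = [[1, 2, 4, 9], [5, 6, 8]].
After inserting 7: P = [[1, 2, 4, 7], [5, 6, 8, 9]].
After inserting 3: P = [[1, 2, 3, 7], [4, 6, 8, 9], [5]].

The final insertion tableau P = [[1, 2, 3, 7], [4, 6, 8, 9], [5]] has shape [4, 4, 1].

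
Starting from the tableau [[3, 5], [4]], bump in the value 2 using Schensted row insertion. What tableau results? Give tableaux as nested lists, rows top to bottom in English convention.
In row 1, 2 replaces 3 (the leftmost entry greater than 2); 3 is bumped to row 2. In row 2, 3 replaces 4 (the leftmost entry greater than 3); 4 is bumped to row 3. 4 starts a new row 3. The new tableau is [[2, 5], [3], [4]].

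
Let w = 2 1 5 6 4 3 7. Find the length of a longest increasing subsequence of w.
4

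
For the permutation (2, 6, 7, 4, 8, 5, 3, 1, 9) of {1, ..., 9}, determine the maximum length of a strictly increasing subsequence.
5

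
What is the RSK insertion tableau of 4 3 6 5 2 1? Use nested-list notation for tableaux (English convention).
P = [[1, 5], [2, 6], [3], [4]]

Insert 4: appended to row 1. P = [[4]].
Insert 3: 3 bumps 4 from row 1; 4 starts row 2. P = [[3], [4]].
Insert 6: appended to row 1. P = [[3, 6], [4]].
Insert 5: 5 bumps 6 from row 1; 6 appends to row 2. P = [[3, 5], [4, 6]].
Insert 2: 2 bumps 3 from row 1; 3 bumps 4 from row 2; 4 starts row 3. P = [[2, 5], [3, 6], [4]].
Insert 1: 1 bumps 2 from row 1; 2 bumps 3 from row 2; 3 bumps 4 from row 3; 4 starts row 4. P = [[1, 5], [2, 6], [3], [4]].

So P = [[1, 5], [2, 6], [3], [4]].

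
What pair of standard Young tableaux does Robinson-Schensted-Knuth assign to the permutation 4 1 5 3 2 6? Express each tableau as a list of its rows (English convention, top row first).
P = [[1, 2, 6], [3, 5], [4]], Q = [[1, 3, 6], [2, 4], [5]]

Insert each entry of the permutation into P by Schensted row insertion, recording in Q the position of each new cell.

Insert 4: appended to row 1. P = [[4]].
Insert 1: 1 bumps 4 from row 1; 4 starts row 2. P = [[1], [4]].
Insert 5: appended to row 1. P = [[1, 5], [4]].
Insert 3: 3 bumps 5 from row 1; 5 appends to row 2. P = [[1, 3], [4, 5]].
Insert 2: 2 bumps 3 from row 1; 3 bumps 4 from row 2; 4 starts row 3. P = [[1, 2], [3, 5], [4]].
Insert 6: appended to row 1. P = [[1, 2, 6], [3, 5], [4]].

So P = [[1, 2, 6], [3, 5], [4]], Q = [[1, 3, 6], [2, 4], [5]].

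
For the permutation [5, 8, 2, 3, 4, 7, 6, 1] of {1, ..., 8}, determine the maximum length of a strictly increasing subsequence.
4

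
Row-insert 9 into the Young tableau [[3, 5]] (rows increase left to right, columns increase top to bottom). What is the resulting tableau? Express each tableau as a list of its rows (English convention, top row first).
[[3, 5, 9]]

9 is larger than every entry of row 1, so it is appended to row 1. The new tableau is [[3, 5, 9]].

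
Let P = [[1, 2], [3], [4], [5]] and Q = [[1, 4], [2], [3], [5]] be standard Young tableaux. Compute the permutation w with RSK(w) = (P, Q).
5 4 1 3 2

Reverse the RSK construction: for i from n down to 1, find the cell of Q containing i, remove the entry at that cell from P, and reverse-bump it up through P; the value ejected from row 1 is w(i).

Step i=5: Q has 5 at row 4, column 1; remove 5 from row 4 of P and reverse-bump: 5 enters row 3 and ejects 4; 4 enters row 2 and ejects 3; 3 enters row 1 and ejects 2. So w(5) = 2. P is now [[1, 3], [4], [5]].
Step i=4: Q has 4 at row 1, column 2; remove that cell from P, ejecting 3. So w(4) = 3. P is now [[1], [4], [5]].
Step i=3: Q has 3 at row 3, column 1; remove 5 from row 3 of P and reverse-bump: 5 enters row 2 and ejects 4; 4 enters row 1 and ejects 1. So w(3) = 1. P is now [[4], [5]].
Step i=2: Q has 2 at row 2, column 1; remove 5 from row 2 of P and reverse-bump: 5 enters row 1 and ejects 4. So w(2) = 4. P is now [[5]].
Step i=1: Q has 1 at row 1, column 1; remove that cell from P, ejecting 5. So w(1) = 5. P is now [].

So w = 5 4 1 3 2.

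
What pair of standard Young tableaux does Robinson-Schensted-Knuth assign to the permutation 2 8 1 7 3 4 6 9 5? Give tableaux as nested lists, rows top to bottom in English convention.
Insert each entry of the permutation into P by Schensted row insertion, recording in Q the position of each new cell.

After inserting 2: P = [[2]].
After inserting 8: P = [[2, 8]].
After inserting 1: P = [[1, 8], [2]].
After inserting 7: P = [[1, 7], [2, 8]].
After inserting 3: P = [[1, 3], [2, 7], [8]].
After inserting 4: P = [[1, 3, 4], [2, 7], [8]].
After inserting 6: P = [[1, 3, 4, 6], [2, 7], [8]].
After inserting 9: P = [[1, 3, 4, 6, 9], [2, 7], [8]].
After inserting 5: P = [[1, 3, 4, 5, 9], [2, 6], [7], [8]].

So P = [[1, 3, 4, 5, 9], [2, 6], [7], [8]], Q = [[1, 2, 6, 7, 8], [3, 4], [5], [9]].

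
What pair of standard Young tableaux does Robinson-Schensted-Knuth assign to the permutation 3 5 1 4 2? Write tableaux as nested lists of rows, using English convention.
P = [[1, 2], [3, 4], [5]], Q = [[1, 2], [3, 4], [5]]

Insert each entry of the permutation into P by Schensted row insertion, recording in Q the position of each new cell.

Insert 3: appended to row 1. P = [[3]], Q = [[1]].
Insert 5: appended to row 1. P = [[3, 5]], Q = [[1, 2]].
Insert 1: 1 bumps 3 from row 1; 3 starts row 2. P = [[1, 5], [3]], Q = [[1, 2], [3]].
Insert 4: 4 bumps 5 from row 1; 5 appends to row 2. P = [[1, 4], [3, 5]], Q = [[1, 2], [3, 4]].
Insert 2: 2 bumps 4 from row 1; 4 bumps 5 from row 2; 5 starts row 3. P = [[1, 2], [3, 4], [5]], Q = [[1, 2], [3, 4], [5]].

So P = [[1, 2], [3, 4], [5]], Q = [[1, 2], [3, 4], [5]].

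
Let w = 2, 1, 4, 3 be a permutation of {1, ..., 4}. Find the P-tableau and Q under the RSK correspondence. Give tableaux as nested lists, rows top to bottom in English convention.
Insert each entry of the permutation into P by Schensted row insertion, recording in Q the position of each new cell.

Insert 2: appended to row 1. P = [[2]], Q = [[1]].
Insert 1: 1 bumps 2 from row 1; 2 starts row 2. P = [[1], [2]], Q = [[1], [2]].
Insert 4: appended to row 1. P = [[1, 4], [2]], Q = [[1, 3], [2]].
Insert 3: 3 bumps 4 from row 1; 4 appends to row 2. P = [[1, 3], [2, 4]], Q = [[1, 3], [2, 4]].

So P = [[1, 3], [2, 4]], Q = [[1, 3], [2, 4]].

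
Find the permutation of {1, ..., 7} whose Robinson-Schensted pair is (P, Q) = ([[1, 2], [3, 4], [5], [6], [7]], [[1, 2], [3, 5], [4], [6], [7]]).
3 7 6 1 5 4 2

Reverse RSK: for i = n, n-1, ..., 1, locate i in Q, remove the corresponding corner cell from P, and reverse-bump its entry up through P; the value ejected from row 1 is w(i).

So w = 3 7 6 1 5 4 2.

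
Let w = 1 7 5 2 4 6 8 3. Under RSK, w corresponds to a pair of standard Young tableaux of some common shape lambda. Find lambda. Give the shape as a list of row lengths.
Row-insert each entry into an empty tableau.

After inserting 1: P = [[1]].
After inserting 7: P = [[1, 7]].
After inserting 5: P = [[1, 5], [7]].
After inserting 2: P = [[1, 2], [5], [7]].
After inserting 4: P = [[1, 2, 4], [5], [7]].
After inserting 6: P = [[1, 2, 4, 6], [5], [7]].
After inserting 8: P = [[1, 2, 4, 6, 8], [5], [7]].
After inserting 3: P = [[1, 2, 3, 6, 8], [4], [5], [7]].

The final insertion tableau P = [[1, 2, 3, 6, 8], [4], [5], [7]] has shape [5, 1, 1, 1].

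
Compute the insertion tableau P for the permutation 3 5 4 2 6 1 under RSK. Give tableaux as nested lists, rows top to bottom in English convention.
P = [[1, 4, 6], [2], [3], [5]]

Insert 3: appended to row 1. P = [[3]].
Insert 5: appended to row 1. P = [[3, 5]].
Insert 4: 4 bumps 5 from row 1; 5 starts row 2. P = [[3, 4], [5]].
Insert 2: 2 bumps 3 from row 1; 3 bumps 5 from row 2; 5 starts row 3. P = [[2, 4], [3], [5]].
Insert 6: appended to row 1. P = [[2, 4, 6], [3], [5]].
Insert 1: 1 bumps 2 from row 1; 2 bumps 3 from row 2; 3 bumps 5 from row 3; 5 starts row 4. P = [[1, 4, 6], [2], [3], [5]].

So P = [[1, 4, 6], [2], [3], [5]].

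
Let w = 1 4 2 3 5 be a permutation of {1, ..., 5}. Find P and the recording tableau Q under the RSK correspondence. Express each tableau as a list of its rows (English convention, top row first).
P = [[1, 2, 3, 5], [4]], Q = [[1, 2, 4, 5], [3]]

Insert each entry of the permutation into P by Schensted row insertion, recording in Q the position of each new cell.

Insert 1: appended to row 1. P = [[1]].
Insert 4: appended to row 1. P = [[1, 4]].
Insert 2: 2 bumps 4 from row 1; 4 starts row 2. P = [[1, 2], [4]].
Insert 3: appended to row 1. P = [[1, 2, 3], [4]].
Insert 5: appended to row 1. P = [[1, 2, 3, 5], [4]].

So P = [[1, 2, 3, 5], [4]], Q = [[1, 2, 4, 5], [3]].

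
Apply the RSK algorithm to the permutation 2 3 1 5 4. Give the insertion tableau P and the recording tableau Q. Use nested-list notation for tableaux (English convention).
Insert each entry of the permutation into P by Schensted row insertion, recording in Q the position of each new cell.

Insert 2: appended to row 1. P = [[2]], Q = [[1]].
Insert 3: appended to row 1. P = [[2, 3]], Q = [[1, 2]].
Insert 1: 1 bumps 2 from row 1; 2 starts row 2. P = [[1, 3], [2]], Q = [[1, 2], [3]].
Insert 5: appended to row 1. P = [[1, 3, 5], [2]], Q = [[1, 2, 4], [3]].
Insert 4: 4 bumps 5 from row 1; 5 appends to row 2. P = [[1, 3, 4], [2, 5]], Q = [[1, 2, 4], [3, 5]].

So P = [[1, 3, 4], [2, 5]], Q = [[1, 2, 4], [3, 5]].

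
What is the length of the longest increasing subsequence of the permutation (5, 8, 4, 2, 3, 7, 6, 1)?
3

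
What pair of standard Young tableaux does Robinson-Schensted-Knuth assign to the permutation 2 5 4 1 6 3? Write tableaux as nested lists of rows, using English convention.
P = [[1, 3, 6], [2, 4], [5]], Q = [[1, 2, 5], [3, 6], [4]]

Insert each entry of the permutation into P by Schensted row insertion, recording in Q the position of each new cell.

Insert 2: appended to row 1. P = [[2]], Q = [[1]].
Insert 5: appended to row 1. P = [[2, 5]], Q = [[1, 2]].
Insert 4: 4 bumps 5 from row 1; 5 starts row 2. P = [[2, 4], [5]], Q = [[1, 2], [3]].
Insert 1: 1 bumps 2 from row 1; 2 bumps 5 from row 2; 5 starts row 3. P = [[1, 4], [2], [5]], Q = [[1, 2], [3], [4]].
Insert 6: appended to row 1. P = [[1, 4, 6], [2], [5]], Q = [[1, 2, 5], [3], [4]].
Insert 3: 3 bumps 4 from row 1; 4 appends to row 2. P = [[1, 3, 6], [2, 4], [5]], Q = [[1, 2, 5], [3, 6], [4]].

So P = [[1, 3, 6], [2, 4], [5]], Q = [[1, 2, 5], [3, 6], [4]].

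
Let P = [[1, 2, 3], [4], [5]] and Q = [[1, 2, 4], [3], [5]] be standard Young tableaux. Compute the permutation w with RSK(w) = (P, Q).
1 5 2 4 3

Reverse RSK: for i = n, n-1, ..., 1, locate i in Q, remove the corresponding corner cell from P, and reverse-bump its entry up through P; the value ejected from row 1 is w(i).

So w = 1 5 2 4 3.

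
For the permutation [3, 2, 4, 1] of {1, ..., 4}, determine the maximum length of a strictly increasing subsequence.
2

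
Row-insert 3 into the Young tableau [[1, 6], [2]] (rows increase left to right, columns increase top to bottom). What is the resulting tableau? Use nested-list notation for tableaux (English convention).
In row 1, 3 replaces 6 (the leftmost entry greater than 3); 6 is bumped to row 2. 6 is appended to row 2. The new tableau is [[1, 3], [2, 6]].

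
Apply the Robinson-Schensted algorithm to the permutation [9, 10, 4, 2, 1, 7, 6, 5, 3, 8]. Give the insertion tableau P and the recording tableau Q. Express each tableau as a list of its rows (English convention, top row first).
Insert each entry of the permutation into P by Schensted row insertion, recording in Q the position of each new cell.

Insert 9: appended to row 1. P = [[9]].
Insert 10: appended to row 1. P = [[9, 10]].
Insert 4: 4 bumps 9 from row 1; 9 starts row 2. P = [[4, 10], [9]].
Insert 2: 2 bumps 4 from row 1; 4 bumps 9 from row 2; 9 starts row 3. P = [[2, 10], [4], [9]].
Insert 1: 1 bumps 2 from row 1; 2 bumps 4 from row 2; 4 bumps 9 from row 3; 9 starts row 4. P = [[1, 10], [2], [4], [9]].
Insert 7: 7 bumps 10 from row 1; 10 appends to row 2. P = [[1, 7], [2, 10], [4], [9]].
Insert 6: 6 bumps 7 from row 1; 7 bumps 10 from row 2; 10 appends to row 3. P = [[1, 6], [2, 7], [4, 10], [9]].
Insert 5: 5 bumps 6 from row 1; 6 bumps 7 from row 2; 7 bumps 10 from row 3; 10 appends to row 4. P = [[1, 5], [2, 6], [4, 7], [9, 10]].
Insert 3: 3 bumps 5 from row 1; 5 bumps 6 from row 2; 6 bumps 7 from row 3; 7 bumps 9 from row 4; 9 starts row 5. P = [[1, 3], [2, 5], [4, 6], [7, 10], [9]].
Insert 8: appended to row 1. P = [[1, 3, 8], [2, 5], [4, 6], [7, 10], [9]].

So P = [[1, 3, 8], [2, 5], [4, 6], [7, 10], [9]], Q = [[1, 2, 10], [3, 6], [4, 7], [5, 8], [9]].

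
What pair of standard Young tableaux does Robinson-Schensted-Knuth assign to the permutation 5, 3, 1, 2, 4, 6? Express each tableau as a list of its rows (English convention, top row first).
P = [[1, 2, 4, 6], [3], [5]], Q = [[1, 4, 5, 6], [2], [3]]

Insert each entry of the permutation into P by Schensted row insertion, recording in Q the position of each new cell.

Insert 5: appended to row 1. P = [[5]].
Insert 3: 3 bumps 5 from row 1; 5 starts row 2. P = [[3], [5]].
Insert 1: 1 bumps 3 from row 1; 3 bumps 5 from row 2; 5 starts row 3. P = [[1], [3], [5]].
Insert 2: appended to row 1. P = [[1, 2], [3], [5]].
Insert 4: appended to row 1. P = [[1, 2, 4], [3], [5]].
Insert 6: appended to row 1. P = [[1, 2, 4, 6], [3], [5]].

So P = [[1, 2, 4, 6], [3], [5]], Q = [[1, 4, 5, 6], [2], [3]].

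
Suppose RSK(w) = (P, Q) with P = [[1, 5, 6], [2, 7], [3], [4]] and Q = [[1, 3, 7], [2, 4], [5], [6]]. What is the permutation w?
4 3 7 5 2 1 6

Reverse the RSK construction: for i from n down to 1, find the cell of Q containing i, remove the entry at that cell from P, and reverse-bump it up through P; the value ejected from row 1 is w(i).

Step i=7: Q has 7 at row 1, column 3; remove that cell from P, ejecting 6. So w(7) = 6. P is now [[1, 5], [2, 7], [3], [4]].
Step i=6: Q has 6 at row 4, column 1; remove 4 from row 4 of P and reverse-bump: 4 enters row 3 and ejects 3; 3 enters row 2 and ejects 2; 2 enters row 1 and ejects 1. So w(6) = 1. P is now [[2, 5], [3, 7], [4]].
Step i=5: Q has 5 at row 3, column 1; remove 4 from row 3 of P and reverse-bump: 4 enters row 2 and ejects 3; 3 enters row 1 and ejects 2. So w(5) = 2. P is now [[3, 5], [4, 7]].
Step i=4: Q has 4 at row 2, column 2; remove 7 from row 2 of P and reverse-bump: 7 enters row 1 and ejects 5. So w(4) = 5. P is now [[3, 7], [4]].
Step i=3: Q has 3 at row 1, column 2; remove that cell from P, ejecting 7. So w(3) = 7. P is now [[3], [4]].
Step i=2: Q has 2 at row 2, column 1; remove 4 from row 2 of P and reverse-bump: 4 enters row 1 and ejects 3. So w(2) = 3. P is now [[4]].
Step i=1: Q has 1 at row 1, column 1; remove that cell from P, ejecting 4. So w(1) = 4. P is now [].

So w = 4 3 7 5 2 1 6.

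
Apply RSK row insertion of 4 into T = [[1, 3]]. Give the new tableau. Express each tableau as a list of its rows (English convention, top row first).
4 is larger than every entry of row 1, so it is appended to row 1. The new tableau is [[1, 3, 4]].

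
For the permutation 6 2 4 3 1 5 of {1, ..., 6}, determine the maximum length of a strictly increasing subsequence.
3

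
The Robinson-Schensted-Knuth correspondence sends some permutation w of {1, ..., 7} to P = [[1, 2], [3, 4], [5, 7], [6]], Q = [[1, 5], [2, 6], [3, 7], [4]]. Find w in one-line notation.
Reverse the RSK construction: for i from n down to 1, find the cell of Q containing i, remove the entry at that cell from P, and reverse-bump it up through P; the value ejected from row 1 is w(i).

Step i=7: Q has 7 at row 3, column 2; remove 7 from row 3 of P and reverse-bump: 7 enters row 2 and ejects 4; 4 enters row 1 and ejects 2. So w(7) = 2. P is now [[1, 4], [3, 7], [5], [6]].
Step i=6: Q has 6 at row 2, column 2; remove 7 from row 2 of P and reverse-bump: 7 enters row 1 and ejects 4. So w(6) = 4. P is now [[1, 7], [3], [5], [6]].
Step i=5: Q has 5 at row 1, column 2; remove that cell from P, ejecting 7. So w(5) = 7. P is now [[1], [3], [5], [6]].
Step i=4: Q has 4 at row 4, column 1; remove 6 from row 4 of P and reverse-bump: 6 enters row 3 and ejects 5; 5 enters row 2 and ejects 3; 3 enters row 1 and ejects 1. So w(4) = 1. P is now [[3], [5], [6]].
Step i=3: Q has 3 at row 3, column 1; remove 6 from row 3 of P and reverse-bump: 6 enters row 2 and ejects 5; 5 enters row 1 and ejects 3. So w(3) = 3. P is now [[5], [6]].
Step i=2: Q has 2 at row 2, column 1; remove 6 from row 2 of P and reverse-bump: 6 enters row 1 and ejects 5. So w(2) = 5. P is now [[6]].
Step i=1: Q has 1 at row 1, column 1; remove that cell from P, ejecting 6. So w(1) = 6. P is now [].

So w = 6 5 3 1 7 4 2.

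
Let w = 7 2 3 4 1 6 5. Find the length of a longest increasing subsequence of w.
4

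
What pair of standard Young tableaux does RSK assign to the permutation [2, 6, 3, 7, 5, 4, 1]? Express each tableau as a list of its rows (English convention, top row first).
P = [[1, 3, 4], [2, 7], [5], [6]], Q = [[1, 2, 4], [3, 5], [6], [7]]

Insert each entry of the permutation into P by Schensted row insertion, recording in Q the position of each new cell.

After inserting 2: P = [[2]].
After inserting 6: P = [[2, 6]].
After inserting 3: P = [[2, 3], [6]].
After inserting 7: P = [[2, 3, 7], [6]].
After inserting 5: P = [[2, 3, 5], [6, 7]].
After inserting 4: P = [[2, 3, 4], [5, 7], [6]].
After inserting 1: P = [[1, 3, 4], [2, 7], [5], [6]].

So P = [[1, 3, 4], [2, 7], [5], [6]], Q = [[1, 2, 4], [3, 5], [6], [7]].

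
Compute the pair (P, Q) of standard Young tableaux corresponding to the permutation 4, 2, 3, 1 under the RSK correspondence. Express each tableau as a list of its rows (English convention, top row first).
P = [[1, 3], [2], [4]], Q = [[1, 3], [2], [4]]

Insert each entry of the permutation into P by Schensted row insertion, recording in Q the position of each new cell.

Insert 4: appended to row 1. P = [[4]].
Insert 2: 2 bumps 4 from row 1; 4 starts row 2. P = [[2], [4]].
Insert 3: appended to row 1. P = [[2, 3], [4]].
Insert 1: 1 bumps 2 from row 1; 2 bumps 4 from row 2; 4 starts row 3. P = [[1, 3], [2], [4]].

So P = [[1, 3], [2], [4]], Q = [[1, 3], [2], [4]].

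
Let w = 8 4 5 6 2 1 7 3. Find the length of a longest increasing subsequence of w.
4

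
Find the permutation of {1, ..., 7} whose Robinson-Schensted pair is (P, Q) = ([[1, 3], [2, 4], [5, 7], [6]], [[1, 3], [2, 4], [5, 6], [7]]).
6 2 7 5 1 4 3

Reverse RSK: for i = n, n-1, ..., 1, locate i in Q, remove the corresponding corner cell from P, and reverse-bump its entry up through P; the value ejected from row 1 is w(i).

So w = 6 2 7 5 1 4 3.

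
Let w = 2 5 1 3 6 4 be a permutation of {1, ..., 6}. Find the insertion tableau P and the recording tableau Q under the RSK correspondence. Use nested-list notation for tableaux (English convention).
Insert each entry of the permutation into P by Schensted row insertion, recording in Q the position of each new cell.

Insert 2: appended to row 1. P = [[2]].
Insert 5: appended to row 1. P = [[2, 5]].
Insert 1: 1 bumps 2 from row 1; 2 starts row 2. P = [[1, 5], [2]].
Insert 3: 3 bumps 5 from row 1; 5 appends to row 2. P = [[1, 3], [2, 5]].
Insert 6: appended to row 1. P = [[1, 3, 6], [2, 5]].
Insert 4: 4 bumps 6 from row 1; 6 appends to row 2. P = [[1, 3, 4], [2, 5, 6]].

So P = [[1, 3, 4], [2, 5, 6]], Q = [[1, 2, 5], [3, 4, 6]].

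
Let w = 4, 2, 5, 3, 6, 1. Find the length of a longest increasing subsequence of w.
3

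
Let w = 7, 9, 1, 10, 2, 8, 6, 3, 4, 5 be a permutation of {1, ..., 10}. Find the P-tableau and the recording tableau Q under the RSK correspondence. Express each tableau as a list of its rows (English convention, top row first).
Insert each entry of the permutation into P by Schensted row insertion, recording in Q the position of each new cell.

Insert 7: appended to row 1. P = [[7]].
Insert 9: appended to row 1. P = [[7, 9]].
Insert 1: 1 bumps 7 from row 1; 7 starts row 2. P = [[1, 9], [7]].
Insert 10: appended to row 1. P = [[1, 9, 10], [7]].
Insert 2: 2 bumps 9 from row 1; 9 appends to row 2. P = [[1, 2, 10], [7, 9]].
Insert 8: 8 bumps 10 from row 1; 10 appends to row 2. P = [[1, 2, 8], [7, 9, 10]].
Insert 6: 6 bumps 8 from row 1; 8 bumps 9 from row 2; 9 starts row 3. P = [[1, 2, 6], [7, 8, 10], [9]].
Insert 3: 3 bumps 6 from row 1; 6 bumps 7 from row 2; 7 bumps 9 from row 3; 9 starts row 4. P = [[1, 2, 3], [6, 8, 10], [7], [9]].
Insert 4: appended to row 1. P = [[1, 2, 3, 4], [6, 8, 10], [7], [9]].
Insert 5: appended to row 1. P = [[1, 2, 3, 4, 5], [6, 8, 10], [7], [9]].

So P = [[1, 2, 3, 4, 5], [6, 8, 10], [7], [9]], Q = [[1, 2, 4, 9, 10], [3, 5, 6], [7], [8]].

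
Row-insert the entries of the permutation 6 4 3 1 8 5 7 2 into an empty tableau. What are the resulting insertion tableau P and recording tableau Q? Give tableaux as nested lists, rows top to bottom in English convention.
P = [[1, 2, 7], [3, 5], [4, 8], [6]], Q = [[1, 5, 7], [2, 6], [3, 8], [4]]

Insert each entry of the permutation into P by Schensted row insertion, recording in Q the position of each new cell.

Insert 6: appended to row 1. P = [[6]].
Insert 4: 4 bumps 6 from row 1; 6 starts row 2. P = [[4], [6]].
Insert 3: 3 bumps 4 from row 1; 4 bumps 6 from row 2; 6 starts row 3. P = [[3], [4], [6]].
Insert 1: 1 bumps 3 from row 1; 3 bumps 4 from row 2; 4 bumps 6 from row 3; 6 starts row 4. P = [[1], [3], [4], [6]].
Insert 8: appended to row 1. P = [[1, 8], [3], [4], [6]].
Insert 5: 5 bumps 8 from row 1; 8 appends to row 2. P = [[1, 5], [3, 8], [4], [6]].
Insert 7: appended to row 1. P = [[1, 5, 7], [3, 8], [4], [6]].
Insert 2: 2 bumps 5 from row 1; 5 bumps 8 from row 2; 8 appends to row 3. P = [[1, 2, 7], [3, 5], [4, 8], [6]].

So P = [[1, 2, 7], [3, 5], [4, 8], [6]], Q = [[1, 5, 7], [2, 6], [3, 8], [4]].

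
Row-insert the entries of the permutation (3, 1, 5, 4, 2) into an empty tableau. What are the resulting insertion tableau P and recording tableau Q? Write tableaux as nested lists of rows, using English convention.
Insert each entry of the permutation into P by Schensted row insertion, recording in Q the position of each new cell.

Insert 3: appended to row 1. P = [[3]].
Insert 1: 1 bumps 3 from row 1; 3 starts row 2. P = [[1], [3]].
Insert 5: appended to row 1. P = [[1, 5], [3]].
Insert 4: 4 bumps 5 from row 1; 5 appends to row 2. P = [[1, 4], [3, 5]].
Insert 2: 2 bumps 4 from row 1; 4 bumps 5 from row 2; 5 starts row 3. P = [[1, 2], [3, 4], [5]].

So P = [[1, 2], [3, 4], [5]], Q = [[1, 3], [2, 4], [5]].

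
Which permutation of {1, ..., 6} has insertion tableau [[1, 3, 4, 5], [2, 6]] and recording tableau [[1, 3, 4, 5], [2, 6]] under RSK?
2 1 3 4 6 5

Reverse RSK: for i = n, n-1, ..., 1, locate i in Q, remove the corresponding corner cell from P, and reverse-bump its entry up through P; the value ejected from row 1 is w(i).

So w = 2 1 3 4 6 5.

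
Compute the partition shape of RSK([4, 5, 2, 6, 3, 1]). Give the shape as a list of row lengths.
[3, 2, 1]

Row-insert each entry into an empty tableau.

After inserting 4: P = [[4]].
After inserting 5: P = [[4, 5]].
After inserting 2: P = [[2, 5], [4]].
After inserting 6: P = [[2, 5, 6], [4]].
After inserting 3: P = [[2, 3, 6], [4, 5]].
After inserting 1: P = [[1, 3, 6], [2, 5], [4]].

The final insertion tableau P = [[1, 3, 6], [2, 5], [4]] has shape [3, 2, 1].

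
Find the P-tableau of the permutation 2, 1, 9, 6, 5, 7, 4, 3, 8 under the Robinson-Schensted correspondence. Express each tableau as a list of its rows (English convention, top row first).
P = [[1, 3, 7, 8], [2, 4], [5], [6], [9]]

Insert 2: appended to row 1. P = [[2]].
Insert 1: 1 bumps 2 from row 1; 2 starts row 2. P = [[1], [2]].
Insert 9: appended to row 1. P = [[1, 9], [2]].
Insert 6: 6 bumps 9 from row 1; 9 appends to row 2. P = [[1, 6], [2, 9]].
Insert 5: 5 bumps 6 from row 1; 6 bumps 9 from row 2; 9 starts row 3. P = [[1, 5], [2, 6], [9]].
Insert 7: appended to row 1. P = [[1, 5, 7], [2, 6], [9]].
Insert 4: 4 bumps 5 from row 1; 5 bumps 6 from row 2; 6 bumps 9 from row 3; 9 starts row 4. P = [[1, 4, 7], [2, 5], [6], [9]].
Insert 3: 3 bumps 4 from row 1; 4 bumps 5 from row 2; 5 bumps 6 from row 3; 6 bumps 9 from row 4; 9 starts row 5. P = [[1, 3, 7], [2, 4], [5], [6], [9]].
Insert 8: appended to row 1. P = [[1, 3, 7, 8], [2, 4], [5], [6], [9]].

So P = [[1, 3, 7, 8], [2, 4], [5], [6], [9]].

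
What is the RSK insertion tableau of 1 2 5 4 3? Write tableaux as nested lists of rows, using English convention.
Insert 1: appended to row 1. P = [[1]].
Insert 2: appended to row 1. P = [[1, 2]].
Insert 5: appended to row 1. P = [[1, 2, 5]].
Insert 4: 4 bumps 5 from row 1; 5 starts row 2. P = [[1, 2, 4], [5]].
Insert 3: 3 bumps 4 from row 1; 4 bumps 5 from row 2; 5 starts row 3. P = [[1, 2, 3], [4], [5]].

So P = [[1, 2, 3], [4], [5]].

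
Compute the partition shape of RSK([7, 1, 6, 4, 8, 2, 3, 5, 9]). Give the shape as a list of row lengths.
Row-insert each entry into an empty tableau.

After inserting 7: P = [[7]].
After inserting 1: P = [[1], [7]].
After inserting 6: P = [[1, 6], [7]].
After inserting 4: P = [[1, 4], [6], [7]].
After inserting 8: P = [[1, 4, 8], [6], [7]].
After inserting 2: P = [[1, 2, 8], [4], [6], [7]].
After inserting 3: P = [[1, 2, 3], [4, 8], [6], [7]].
After inserting 5: P = [[1, 2, 3, 5], [4, 8], [6], [7]].
After inserting 9: P = [[1, 2, 3, 5, 9], [4, 8], [6], [7]].

The final insertion tableau P = [[1, 2, 3, 5, 9], [4, 8], [6], [7]] has shape [5, 2, 1, 1].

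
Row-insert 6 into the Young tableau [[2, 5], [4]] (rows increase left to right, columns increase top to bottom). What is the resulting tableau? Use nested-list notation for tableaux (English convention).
6 is larger than every entry of row 1, so it is appended to row 1. The new tableau is [[2, 5, 6], [4]].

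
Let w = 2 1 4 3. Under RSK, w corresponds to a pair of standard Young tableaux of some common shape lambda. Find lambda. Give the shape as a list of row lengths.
RSK row insertion gives P = [[1, 3], [2, 4]], which has shape [2, 2].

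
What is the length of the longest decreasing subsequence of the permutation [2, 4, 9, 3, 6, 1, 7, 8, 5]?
3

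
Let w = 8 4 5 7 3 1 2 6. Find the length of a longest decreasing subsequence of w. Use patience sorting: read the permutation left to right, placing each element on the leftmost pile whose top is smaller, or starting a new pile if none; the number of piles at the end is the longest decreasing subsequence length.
4

8: new pile. tops = [8]
4: new pile. tops = [8, 4]
5: onto pile 2 (replacing 4). tops = [8, 5]
7: onto pile 2 (replacing 5). tops = [8, 7]
3: new pile. tops = [8, 7, 3]
1: new pile. tops = [8, 7, 3, 1]
2: onto pile 4 (replacing 1). tops = [8, 7, 3, 2]
6: onto pile 3 (replacing 3). tops = [8, 7, 6, 2]

4 piles, so the longest decreasing subsequence has length 4.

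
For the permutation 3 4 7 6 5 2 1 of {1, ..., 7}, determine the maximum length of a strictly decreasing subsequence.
5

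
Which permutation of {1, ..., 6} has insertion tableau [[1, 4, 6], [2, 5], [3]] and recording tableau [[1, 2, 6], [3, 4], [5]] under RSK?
Reverse the RSK construction: for i from n down to 1, find the cell of Q containing i, remove the entry at that cell from P, and reverse-bump it up through P; the value ejected from row 1 is w(i).

Step i=6: Q has 6 at row 1, column 3; remove that cell from P, ejecting 6. So w(6) = 6. P is now [[1, 4], [2, 5], [3]].
Step i=5: Q has 5 at row 3, column 1; remove 3 from row 3 of P and reverse-bump: 3 enters row 2 and ejects 2; 2 enters row 1 and ejects 1. So w(5) = 1. P is now [[2, 4], [3, 5]].
Step i=4: Q has 4 at row 2, column 2; remove 5 from row 2 of P and reverse-bump: 5 enters row 1 and ejects 4. So w(4) = 4. P is now [[2, 5], [3]].
Step i=3: Q has 3 at row 2, column 1; remove 3 from row 2 of P and reverse-bump: 3 enters row 1 and ejects 2. So w(3) = 2. P is now [[3, 5]].
Step i=2: Q has 2 at row 1, column 2; remove that cell from P, ejecting 5. So w(2) = 5. P is now [[3]].
Step i=1: Q has 1 at row 1, column 1; remove that cell from P, ejecting 3. So w(1) = 3. P is now [].

So w = 3 5 2 4 1 6.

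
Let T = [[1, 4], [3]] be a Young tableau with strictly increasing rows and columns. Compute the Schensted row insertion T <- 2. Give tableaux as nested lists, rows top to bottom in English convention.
In row 1, 2 replaces 4 (the leftmost entry greater than 2); 4 is bumped to row 2. 4 is appended to row 2. The new tableau is [[1, 2], [3, 4]].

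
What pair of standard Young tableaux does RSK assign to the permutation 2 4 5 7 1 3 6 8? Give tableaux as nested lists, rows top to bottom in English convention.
P = [[1, 3, 5, 6, 8], [2, 4, 7]], Q = [[1, 2, 3, 4, 8], [5, 6, 7]]

Insert each entry of the permutation into P by Schensted row insertion, recording in Q the position of each new cell.

Insert 2: appended to row 1. P = [[2]], Q = [[1]].
Insert 4: appended to row 1. P = [[2, 4]], Q = [[1, 2]].
Insert 5: appended to row 1. P = [[2, 4, 5]], Q = [[1, 2, 3]].
Insert 7: appended to row 1. P = [[2, 4, 5, 7]], Q = [[1, 2, 3, 4]].
Insert 1: 1 bumps 2 from row 1; 2 starts row 2. P = [[1, 4, 5, 7], [2]], Q = [[1, 2, 3, 4], [5]].
Insert 3: 3 bumps 4 from row 1; 4 appends to row 2. P = [[1, 3, 5, 7], [2, 4]], Q = [[1, 2, 3, 4], [5, 6]].
Insert 6: 6 bumps 7 from row 1; 7 appends to row 2. P = [[1, 3, 5, 6], [2, 4, 7]], Q = [[1, 2, 3, 4], [5, 6, 7]].
Insert 8: appended to row 1. P = [[1, 3, 5, 6, 8], [2, 4, 7]], Q = [[1, 2, 3, 4, 8], [5, 6, 7]].

So P = [[1, 3, 5, 6, 8], [2, 4, 7]], Q = [[1, 2, 3, 4, 8], [5, 6, 7]].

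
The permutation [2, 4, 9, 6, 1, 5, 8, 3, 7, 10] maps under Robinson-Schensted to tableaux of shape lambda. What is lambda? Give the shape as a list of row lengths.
Row-insert each entry into an empty tableau.

After inserting 2: P = [[2]].
After inserting 4: P = [[2, 4]].
After inserting 9: P = [[2, 4, 9]].
After inserting 6: P = [[2, 4, 6], [9]].
After inserting 1: P = [[1, 4, 6], [2], [9]].
After inserting 5: P = [[1, 4, 5], [2, 6], [9]].
After inserting 8: P = [[1, 4, 5, 8], [2, 6], [9]].
After inserting 3: P = [[1, 3, 5, 8], [2, 4], [6], [9]].
After inserting 7: P = [[1, 3, 5, 7], [2, 4, 8], [6], [9]].
After inserting 10: P = [[1, 3, 5, 7, 10], [2, 4, 8], [6], [9]].

The final insertion tableau P = [[1, 3, 5, 7, 10], [2, 4, 8], [6], [9]] has shape [5, 3, 1, 1].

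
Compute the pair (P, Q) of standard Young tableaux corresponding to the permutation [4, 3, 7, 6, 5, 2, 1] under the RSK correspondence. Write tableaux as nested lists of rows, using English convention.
Insert each entry of the permutation into P by Schensted row insertion, recording in Q the position of each new cell.

Insert 4: appended to row 1. P = [[4]].
Insert 3: 3 bumps 4 from row 1; 4 starts row 2. P = [[3], [4]].
Insert 7: appended to row 1. P = [[3, 7], [4]].
Insert 6: 6 bumps 7 from row 1; 7 appends to row 2. P = [[3, 6], [4, 7]].
Insert 5: 5 bumps 6 from row 1; 6 bumps 7 from row 2; 7 starts row 3. P = [[3, 5], [4, 6], [7]].
Insert 2: 2 bumps 3 from row 1; 3 bumps 4 from row 2; 4 bumps 7 from row 3; 7 starts row 4. P = [[2, 5], [3, 6], [4], [7]].
Insert 1: 1 bumps 2 from row 1; 2 bumps 3 from row 2; 3 bumps 4 from row 3; 4 bumps 7 from row 4; 7 starts row 5. P = [[1, 5], [2, 6], [3], [4], [7]].

So P = [[1, 5], [2, 6], [3], [4], [7]], Q = [[1, 3], [2, 4], [5], [6], [7]].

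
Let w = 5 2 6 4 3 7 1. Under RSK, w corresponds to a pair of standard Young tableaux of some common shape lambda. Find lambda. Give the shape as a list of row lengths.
[3, 2, 1, 1]

RSK row insertion gives P = [[1, 3, 7], [2, 6], [4], [5]], which has shape [3, 2, 1, 1].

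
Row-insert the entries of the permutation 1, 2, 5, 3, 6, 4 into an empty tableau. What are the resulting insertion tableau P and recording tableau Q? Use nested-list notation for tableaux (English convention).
P = [[1, 2, 3, 4], [5, 6]], Q = [[1, 2, 3, 5], [4, 6]]

Insert each entry of the permutation into P by Schensted row insertion, recording in Q the position of each new cell.

Insert 1: appended to row 1. P = [[1]], Q = [[1]].
Insert 2: appended to row 1. P = [[1, 2]], Q = [[1, 2]].
Insert 5: appended to row 1. P = [[1, 2, 5]], Q = [[1, 2, 3]].
Insert 3: 3 bumps 5 from row 1; 5 starts row 2. P = [[1, 2, 3], [5]], Q = [[1, 2, 3], [4]].
Insert 6: appended to row 1. P = [[1, 2, 3, 6], [5]], Q = [[1, 2, 3, 5], [4]].
Insert 4: 4 bumps 6 from row 1; 6 appends to row 2. P = [[1, 2, 3, 4], [5, 6]], Q = [[1, 2, 3, 5], [4, 6]].

So P = [[1, 2, 3, 4], [5, 6]], Q = [[1, 2, 3, 5], [4, 6]].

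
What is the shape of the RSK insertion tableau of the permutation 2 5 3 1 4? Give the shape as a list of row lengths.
[3, 1, 1]

RSK row insertion gives P = [[1, 3, 4], [2], [5]], which has shape [3, 1, 1].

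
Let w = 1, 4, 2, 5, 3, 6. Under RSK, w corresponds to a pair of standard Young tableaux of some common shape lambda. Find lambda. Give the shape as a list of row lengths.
RSK row insertion gives P = [[1, 2, 3, 6], [4, 5]], which has shape [4, 2].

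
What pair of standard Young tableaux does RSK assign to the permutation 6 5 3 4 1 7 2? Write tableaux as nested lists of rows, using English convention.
Insert each entry of the permutation into P by Schensted row insertion, recording in Q the position of each new cell.

Insert 6: appended to row 1. P = [[6]].
Insert 5: 5 bumps 6 from row 1; 6 starts row 2. P = [[5], [6]].
Insert 3: 3 bumps 5 from row 1; 5 bumps 6 from row 2; 6 starts row 3. P = [[3], [5], [6]].
Insert 4: appended to row 1. P = [[3, 4], [5], [6]].
Insert 1: 1 bumps 3 from row 1; 3 bumps 5 from row 2; 5 bumps 6 from row 3; 6 starts row 4. P = [[1, 4], [3], [5], [6]].
Insert 7: appended to row 1. P = [[1, 4, 7], [3], [5], [6]].
Insert 2: 2 bumps 4 from row 1; 4 appends to row 2. P = [[1, 2, 7], [3, 4], [5], [6]].

So P = [[1, 2, 7], [3, 4], [5], [6]], Q = [[1, 4, 6], [2, 7], [3], [5]].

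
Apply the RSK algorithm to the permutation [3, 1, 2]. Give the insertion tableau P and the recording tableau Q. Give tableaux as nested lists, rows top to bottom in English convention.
P = [[1, 2], [3]], Q = [[1, 3], [2]]

Insert each entry of the permutation into P by Schensted row insertion, recording in Q the position of each new cell.

Insert 3: appended to row 1. P = [[3]], Q = [[1]].
Insert 1: 1 bumps 3 from row 1; 3 starts row 2. P = [[1], [3]], Q = [[1], [2]].
Insert 2: appended to row 1. P = [[1, 2], [3]], Q = [[1, 3], [2]].

So P = [[1, 2], [3]], Q = [[1, 3], [2]].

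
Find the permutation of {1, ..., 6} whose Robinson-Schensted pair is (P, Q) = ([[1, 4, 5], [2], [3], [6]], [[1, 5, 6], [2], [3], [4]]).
6 3 2 1 4 5

Reverse RSK: for i = n, n-1, ..., 1, locate i in Q, remove the corresponding corner cell from P, and reverse-bump its entry up through P; the value ejected from row 1 is w(i).

So w = 6 3 2 1 4 5.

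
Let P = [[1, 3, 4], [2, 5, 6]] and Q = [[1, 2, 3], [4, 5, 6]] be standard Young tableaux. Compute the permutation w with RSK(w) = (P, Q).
2 5 6 1 3 4

Reverse the RSK construction: for i from n down to 1, find the cell of Q containing i, remove the entry at that cell from P, and reverse-bump it up through P; the value ejected from row 1 is w(i).

Step i=6: Q has 6 at row 2, column 3; remove 6 from row 2 of P and reverse-bump: 6 enters row 1 and ejects 4. So w(6) = 4. P is now [[1, 3, 6], [2, 5]].
Step i=5: Q has 5 at row 2, column 2; remove 5 from row 2 of P and reverse-bump: 5 enters row 1 and ejects 3. So w(5) = 3. P is now [[1, 5, 6], [2]].
Step i=4: Q has 4 at row 2, column 1; remove 2 from row 2 of P and reverse-bump: 2 enters row 1 and ejects 1. So w(4) = 1. P is now [[2, 5, 6]].
Step i=3: Q has 3 at row 1, column 3; remove that cell from P, ejecting 6. So w(3) = 6. P is now [[2, 5]].
Step i=2: Q has 2 at row 1, column 2; remove that cell from P, ejecting 5. So w(2) = 5. P is now [[2]].
Step i=1: Q has 1 at row 1, column 1; remove that cell from P, ejecting 2. So w(1) = 2. P is now [].

So w = 2 5 6 1 3 4.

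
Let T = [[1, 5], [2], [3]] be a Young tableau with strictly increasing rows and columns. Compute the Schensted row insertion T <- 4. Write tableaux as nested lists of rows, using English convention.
In row 1, 4 replaces 5 (the leftmost entry greater than 4); 5 is bumped to row 2. 5 is appended to row 2. The new tableau is [[1, 4], [2, 5], [3]].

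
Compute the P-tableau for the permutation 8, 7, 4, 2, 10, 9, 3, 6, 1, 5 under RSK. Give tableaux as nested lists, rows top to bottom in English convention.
P = [[1, 3, 5], [2, 6], [4, 9], [7, 10], [8]]

Insert 8: appended to row 1. P = [[8]].
Insert 7: 7 bumps 8 from row 1; 8 starts row 2. P = [[7], [8]].
Insert 4: 4 bumps 7 from row 1; 7 bumps 8 from row 2; 8 starts row 3. P = [[4], [7], [8]].
Insert 2: 2 bumps 4 from row 1; 4 bumps 7 from row 2; 7 bumps 8 from row 3; 8 starts row 4. P = [[2], [4], [7], [8]].
Insert 10: appended to row 1. P = [[2, 10], [4], [7], [8]].
Insert 9: 9 bumps 10 from row 1; 10 appends to row 2. P = [[2, 9], [4, 10], [7], [8]].
Insert 3: 3 bumps 9 from row 1; 9 bumps 10 from row 2; 10 appends to row 3. P = [[2, 3], [4, 9], [7, 10], [8]].
Insert 6: appended to row 1. P = [[2, 3, 6], [4, 9], [7, 10], [8]].
Insert 1: 1 bumps 2 from row 1; 2 bumps 4 from row 2; 4 bumps 7 from row 3; 7 bumps 8 from row 4; 8 starts row 5. P = [[1, 3, 6], [2, 9], [4, 10], [7], [8]].
Insert 5: 5 bumps 6 from row 1; 6 bumps 9 from row 2; 9 bumps 10 from row 3; 10 appends to row 4. P = [[1, 3, 5], [2, 6], [4, 9], [7, 10], [8]].

So P = [[1, 3, 5], [2, 6], [4, 9], [7, 10], [8]].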